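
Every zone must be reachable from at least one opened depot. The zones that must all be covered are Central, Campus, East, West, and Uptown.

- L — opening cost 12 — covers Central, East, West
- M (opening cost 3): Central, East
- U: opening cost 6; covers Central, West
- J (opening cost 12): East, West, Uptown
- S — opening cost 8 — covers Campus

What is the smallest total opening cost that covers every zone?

Choose M, J, and S: together they cover Central, Campus, East, West, Uptown — every zone.
Total opening cost: 3 + 12 + 8 = 23.

23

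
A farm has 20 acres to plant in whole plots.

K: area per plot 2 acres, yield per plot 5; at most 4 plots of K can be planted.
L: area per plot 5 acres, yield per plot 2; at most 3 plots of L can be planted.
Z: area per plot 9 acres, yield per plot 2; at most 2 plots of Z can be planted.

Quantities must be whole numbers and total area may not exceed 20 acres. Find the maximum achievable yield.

4×K and 1×Z: area 17 ≤ 20, yield 4·5 + 1·2 = 22.
4×K and 2×L: area 18 ≤ 20, yield 4·5 + 2·2 = 24.
Best is 24.

24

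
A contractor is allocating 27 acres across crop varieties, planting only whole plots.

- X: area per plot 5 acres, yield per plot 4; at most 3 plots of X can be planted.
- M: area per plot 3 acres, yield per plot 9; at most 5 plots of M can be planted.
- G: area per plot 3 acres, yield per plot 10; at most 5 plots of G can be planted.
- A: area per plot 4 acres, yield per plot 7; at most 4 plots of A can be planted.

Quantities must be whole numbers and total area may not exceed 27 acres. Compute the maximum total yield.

86

This is a bounded integer knapsack.
Take 4×M and 5×G: area 27 ≤ 27, yield 4·9 + 5·10 = 86.
G has the best ratio (10/3) and is taken to its limit of 5; remaining capacity is filled optimally with the others.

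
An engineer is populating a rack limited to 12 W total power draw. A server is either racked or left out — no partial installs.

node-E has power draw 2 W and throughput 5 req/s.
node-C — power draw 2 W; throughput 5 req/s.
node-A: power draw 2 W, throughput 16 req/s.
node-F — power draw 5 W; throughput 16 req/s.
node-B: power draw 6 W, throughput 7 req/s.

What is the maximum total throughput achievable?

Allowing fractional choices, the relaxed optimum would be about 43.2, but servers are indivisible.
node-C + node-A + node-F: power draw 2 + 2 + 5 = 9 ≤ 12, throughput 5 + 16 + 16 = 37.
node-E + node-C + node-A + node-F: power draw 2 + 2 + 2 + 5 = 11 ≤ 12, throughput 5 + 5 + 16 + 16 = 42.
node-E + node-A + node-F: power draw 2 + 2 + 5 = 9 ≤ 12, throughput 5 + 16 + 16 = 37.
Best is node-E, node-C, node-A, and node-F with total throughput 42.

42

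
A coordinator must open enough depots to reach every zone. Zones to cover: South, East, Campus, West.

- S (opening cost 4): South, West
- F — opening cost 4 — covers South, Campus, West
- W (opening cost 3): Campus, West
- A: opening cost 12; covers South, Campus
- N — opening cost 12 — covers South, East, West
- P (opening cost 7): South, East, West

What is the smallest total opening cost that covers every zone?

The greedy cost-per-new-zone heuristic would pick F and P for 11, but a cheaper cover exists.
Choose W and P: together they cover South, East, Campus, West — every zone.
Total opening cost: 3 + 7 = 10.
No cover costs less than 10.

10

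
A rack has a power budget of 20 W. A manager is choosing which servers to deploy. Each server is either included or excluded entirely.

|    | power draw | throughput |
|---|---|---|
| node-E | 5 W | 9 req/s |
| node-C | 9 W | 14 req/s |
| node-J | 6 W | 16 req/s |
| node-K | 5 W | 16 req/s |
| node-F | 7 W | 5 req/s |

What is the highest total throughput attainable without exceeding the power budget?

46

node-E + node-J + node-K: power draw 5 + 6 + 5 = 16 ≤ 20, throughput 9 + 16 + 16 = 41.
node-C + node-J + node-K: power draw 9 + 6 + 5 = 20 ≤ 20, throughput 14 + 16 + 16 = 46.
node-E + node-C + node-K: power draw 5 + 9 + 5 = 19 ≤ 20, throughput 9 + 14 + 16 = 39.
Best is node-C, node-J, and node-K with total throughput 46.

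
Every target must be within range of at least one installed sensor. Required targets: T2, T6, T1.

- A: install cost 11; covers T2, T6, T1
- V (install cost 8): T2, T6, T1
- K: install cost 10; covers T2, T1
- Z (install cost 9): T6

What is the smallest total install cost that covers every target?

V alone covers T2, T6, T1 — every target.
Total install cost: 8.

8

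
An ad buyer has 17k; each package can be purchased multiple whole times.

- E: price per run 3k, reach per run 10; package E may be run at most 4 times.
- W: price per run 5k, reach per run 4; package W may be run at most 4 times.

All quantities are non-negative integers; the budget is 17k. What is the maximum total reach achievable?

44

E has the best ratio (10/3); taking only E gives at most 4×10 = 40 (stopped by the supply cap of 4).
Mixing does better — 4×E and 1×W: price 17 ≤ 17, reach 4·10 + 1·4 = 44.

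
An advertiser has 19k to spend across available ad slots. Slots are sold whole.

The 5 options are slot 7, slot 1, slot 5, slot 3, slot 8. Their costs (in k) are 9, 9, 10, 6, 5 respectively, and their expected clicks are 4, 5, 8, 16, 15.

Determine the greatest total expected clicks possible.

Allowing fractional choices, the relaxed optimum would be about 37.4, but ad slots are indivisible.
slot 3 + slot 8: cost 6 + 5 = 11 ≤ 19, expected clicks 16 + 15 = 31.
slot 5 + slot 8: cost 10 + 5 = 15 ≤ 19, expected clicks 8 + 15 = 23.
slot 5 + slot 3: cost 10 + 6 = 16 ≤ 19, expected clicks 8 + 16 = 24.
Best is slot 3 and slot 8 with total expected clicks 31.

31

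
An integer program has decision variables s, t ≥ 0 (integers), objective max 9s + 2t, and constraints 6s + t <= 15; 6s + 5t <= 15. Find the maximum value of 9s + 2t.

Relaxing integrality, the LP optimum is 22.50 at (s,t) = (2.5, 0), which is not an integer point.
(s,t)=(2,0): 6·2+1·0=12≤15, 6·2+5·0=12≤15, objective 18.
(s,t)=(1,1): 6·1+1·1=7≤15, 6·1+5·1=11≤15, objective 11.
The best lattice point is (2,0), giving 18.

18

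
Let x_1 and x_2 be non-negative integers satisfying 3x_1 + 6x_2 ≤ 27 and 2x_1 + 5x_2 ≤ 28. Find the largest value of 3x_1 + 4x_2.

(x_1,x_2)=(9,0): 3·9+6·0=27≤27, 2·9+5·0=18≤28, objective 27.
(x_1,x_2)=(8,0): 3·8+6·0=24≤27, 2·8+5·0=16≤28, objective 24.
No feasible integer point exceeds 27.

27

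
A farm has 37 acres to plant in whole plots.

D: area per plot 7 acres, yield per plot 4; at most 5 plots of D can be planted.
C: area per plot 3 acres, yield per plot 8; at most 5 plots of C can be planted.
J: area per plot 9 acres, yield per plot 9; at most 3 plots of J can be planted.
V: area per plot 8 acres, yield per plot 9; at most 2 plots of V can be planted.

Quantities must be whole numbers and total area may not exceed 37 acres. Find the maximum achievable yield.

4×C, 1×J, and 2×V: area 37 ≤ 37, yield 4·8 + 1·9 + 2·9 = 59.
5×C and 2×V: area 31 ≤ 37, yield 5·8 + 2·9 = 58.
Best is 59.

59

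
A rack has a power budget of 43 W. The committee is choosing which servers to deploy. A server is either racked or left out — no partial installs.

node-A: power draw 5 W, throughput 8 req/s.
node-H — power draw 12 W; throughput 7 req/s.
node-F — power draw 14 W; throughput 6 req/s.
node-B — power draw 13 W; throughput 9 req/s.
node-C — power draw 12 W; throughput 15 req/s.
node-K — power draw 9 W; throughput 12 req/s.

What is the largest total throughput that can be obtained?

Allowing fractional choices, the relaxed optimum would be about 46.3, but servers are indivisible.
node-A + node-H + node-C + node-K: power draw 5 + 12 + 12 + 9 = 38 ≤ 43, throughput 8 + 7 + 15 + 12 = 42.
node-A + node-B + node-C + node-K: power draw 5 + 13 + 12 + 9 = 39 ≤ 43, throughput 8 + 9 + 15 + 12 = 44.
node-A + node-F + node-C + node-K: power draw 5 + 14 + 12 + 9 = 40 ≤ 43, throughput 8 + 6 + 15 + 12 = 41.
Best is node-A, node-B, node-C, and node-K with total throughput 44.

44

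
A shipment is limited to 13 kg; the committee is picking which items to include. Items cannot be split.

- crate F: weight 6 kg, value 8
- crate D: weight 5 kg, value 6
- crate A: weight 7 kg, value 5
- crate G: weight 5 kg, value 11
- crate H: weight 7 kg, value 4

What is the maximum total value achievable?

19

Take crate F and crate G: weight 6 + 5 = 11 ≤ 13, value 8 + 11 = 19.
No other feasible combination does better.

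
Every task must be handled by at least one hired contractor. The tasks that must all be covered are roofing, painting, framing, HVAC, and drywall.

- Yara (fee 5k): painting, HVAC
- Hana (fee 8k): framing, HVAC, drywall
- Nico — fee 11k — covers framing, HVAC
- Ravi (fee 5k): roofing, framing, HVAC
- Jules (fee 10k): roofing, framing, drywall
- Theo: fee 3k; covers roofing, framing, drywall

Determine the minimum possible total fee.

8

Choose Yara and Theo: together they cover roofing, painting, framing, HVAC, drywall — every task.
Total fee: 5 + 3 = 8.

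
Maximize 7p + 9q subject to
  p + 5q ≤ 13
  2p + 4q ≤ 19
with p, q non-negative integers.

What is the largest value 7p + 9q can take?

63

(p,q)=(9,0): 1·9+5·0=9≤13, 2·9+4·0=18≤19, objective 63.
(p,q)=(8,0): 1·8+5·0=8≤13, 2·8+4·0=16≤19, objective 56.
No feasible integer point exceeds 63.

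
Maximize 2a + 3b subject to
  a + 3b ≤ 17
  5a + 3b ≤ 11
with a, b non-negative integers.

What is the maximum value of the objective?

The continuous relaxation peaks at (0, 3.67) with value 11.00; rounding to a feasible lattice point costs some objective.
(a,b)=(0,3): 1·0+3·3=9≤17, 5·0+3·3=9≤11, objective 9.
(a,b)=(1,2): 1·1+3·2=7≤17, 5·1+3·2=11≤11, objective 8.
(a,b)=(0,2): 1·0+3·2=6≤17, 5·0+3·2=6≤11, objective 6.
Maximum is 9 at (a,b)=(0,3).

9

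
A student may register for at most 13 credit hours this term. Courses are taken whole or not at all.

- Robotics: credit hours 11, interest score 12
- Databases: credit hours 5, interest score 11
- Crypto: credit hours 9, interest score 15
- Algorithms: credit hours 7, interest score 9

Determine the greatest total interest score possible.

Robotics: credit hours 11 ≤ 13, interest score 12.
Databases + Algorithms: credit hours 5 + 7 = 12 ≤ 13, interest score 11 + 9 = 20.
Crypto: credit hours 9 ≤ 13, interest score 15.
Best is Databases and Algorithms with total interest score 20.

20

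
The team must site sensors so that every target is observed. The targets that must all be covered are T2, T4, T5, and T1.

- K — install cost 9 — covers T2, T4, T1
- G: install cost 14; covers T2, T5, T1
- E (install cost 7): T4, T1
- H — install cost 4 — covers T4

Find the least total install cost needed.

18

Choose G and H: together they cover T2, T4, T5, T1 — every target.
Total install cost: 14 + 4 = 18.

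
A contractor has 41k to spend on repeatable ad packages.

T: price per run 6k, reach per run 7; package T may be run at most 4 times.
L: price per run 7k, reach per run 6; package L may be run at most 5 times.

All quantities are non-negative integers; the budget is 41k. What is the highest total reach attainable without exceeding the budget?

4×T and 2×L: price 38 ≤ 41, reach 4·7 + 2·6 = 40.
3×T and 3×L: price 39 ≤ 41, reach 3·7 + 3·6 = 39.
Best is 40.

40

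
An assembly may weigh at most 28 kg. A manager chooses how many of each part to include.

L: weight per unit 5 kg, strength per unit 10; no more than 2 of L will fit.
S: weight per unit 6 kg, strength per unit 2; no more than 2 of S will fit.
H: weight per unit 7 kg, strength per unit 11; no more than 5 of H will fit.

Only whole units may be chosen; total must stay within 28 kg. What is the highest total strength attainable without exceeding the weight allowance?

Take 4×H: weight 28 ≤ 28, strength 4·11 = 44.
No other integer combination yields more.

44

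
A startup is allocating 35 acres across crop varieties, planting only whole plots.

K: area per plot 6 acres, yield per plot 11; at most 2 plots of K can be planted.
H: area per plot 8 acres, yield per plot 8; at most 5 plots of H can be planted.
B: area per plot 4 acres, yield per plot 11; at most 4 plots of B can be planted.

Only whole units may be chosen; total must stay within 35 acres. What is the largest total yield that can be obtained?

66

This is a bounded integer knapsack.
Take 2×K and 4×B: area 28 ≤ 35, yield 2·11 + 4·11 = 66.
B has the best ratio (11/4) and is taken to its limit of 4; remaining capacity is filled optimally with the others.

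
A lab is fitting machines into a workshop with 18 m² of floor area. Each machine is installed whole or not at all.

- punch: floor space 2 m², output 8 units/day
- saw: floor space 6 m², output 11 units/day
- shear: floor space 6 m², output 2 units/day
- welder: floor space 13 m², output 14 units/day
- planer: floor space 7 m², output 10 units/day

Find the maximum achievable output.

Allowing fractional choices, the relaxed optimum would be about 32.2, but machines are indivisible.
punch + welder: floor space 2 + 13 = 15 ≤ 18, output 8 + 14 = 22.
punch + saw + planer: floor space 2 + 6 + 7 = 15 ≤ 18, output 8 + 11 + 10 = 29.
Best is punch, saw, and planer with total output 29.

29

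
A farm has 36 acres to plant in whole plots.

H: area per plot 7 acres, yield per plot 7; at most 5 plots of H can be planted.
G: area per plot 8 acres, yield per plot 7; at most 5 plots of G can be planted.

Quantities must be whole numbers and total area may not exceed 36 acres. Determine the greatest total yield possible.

35

Take 4×H and 1×G: area 36 ≤ 36, yield 4·7 + 1·7 = 35.
No other integer combination yields more.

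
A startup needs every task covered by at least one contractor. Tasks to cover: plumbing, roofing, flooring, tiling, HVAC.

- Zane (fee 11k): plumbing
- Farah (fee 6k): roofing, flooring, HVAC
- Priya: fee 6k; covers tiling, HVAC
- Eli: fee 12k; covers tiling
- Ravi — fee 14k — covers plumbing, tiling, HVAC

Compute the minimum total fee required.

Choose Farah and Ravi: together they cover plumbing, roofing, flooring, tiling, HVAC — every task.
Total fee: 6 + 14 = 20.

20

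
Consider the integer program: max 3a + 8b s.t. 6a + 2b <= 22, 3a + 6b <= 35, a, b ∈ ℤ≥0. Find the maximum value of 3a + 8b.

43

(a,b)=(1,5) is feasible, giving 43.
(a,b)=(0,5) is feasible, giving 40.
(a,b)=(2,4) is feasible, giving 38.
(a,b)=(1,4) is feasible, giving 35.
Maximum is 43 at (a,b)=(1,5).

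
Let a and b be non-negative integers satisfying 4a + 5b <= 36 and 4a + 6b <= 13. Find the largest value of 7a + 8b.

21

The continuous relaxation peaks at (3.25, 0) with value 22.75; rounding to a feasible lattice point costs some objective.
(a,b)=(3,0) is feasible, giving 21.
(a,b)=(2,0) is feasible, giving 14.
Maximum is 21 at (a,b)=(3,0).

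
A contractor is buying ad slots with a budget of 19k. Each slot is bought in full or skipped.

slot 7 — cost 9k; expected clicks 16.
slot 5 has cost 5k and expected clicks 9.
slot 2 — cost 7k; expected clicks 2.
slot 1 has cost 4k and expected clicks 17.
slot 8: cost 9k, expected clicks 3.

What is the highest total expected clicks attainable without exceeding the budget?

slot 7 + slot 5 + slot 1: cost 9 + 5 + 4 = 18 ≤ 19, expected clicks 16 + 9 + 17 = 42.
slot 5 + slot 1 + slot 8: cost 5 + 4 + 9 = 18 ≤ 19, expected clicks 9 + 17 + 3 = 29.
slot 7 + slot 1: cost 9 + 4 = 13 ≤ 19, expected clicks 16 + 17 = 33.
Best is slot 7, slot 5, and slot 1 with total expected clicks 42.

42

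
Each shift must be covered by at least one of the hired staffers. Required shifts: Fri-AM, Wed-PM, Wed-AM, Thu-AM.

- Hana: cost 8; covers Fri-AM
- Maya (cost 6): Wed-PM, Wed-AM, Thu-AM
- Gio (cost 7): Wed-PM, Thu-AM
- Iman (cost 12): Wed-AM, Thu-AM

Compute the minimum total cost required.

14

This is an integer covering problem.
Choose Hana and Maya: together they cover Fri-AM, Wed-PM, Wed-AM, Thu-AM — every shift.
Total cost: 8 + 6 = 14.
No cover costs less than 14.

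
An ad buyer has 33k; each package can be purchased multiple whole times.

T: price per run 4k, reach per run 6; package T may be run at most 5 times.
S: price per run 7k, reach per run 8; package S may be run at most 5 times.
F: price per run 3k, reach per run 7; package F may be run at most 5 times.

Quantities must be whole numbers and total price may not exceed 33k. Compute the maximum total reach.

4×T and 5×F: price 31 ≤ 33, reach 4·6 + 5·7 = 59.
5×T and 4×F: price 32 ≤ 33, reach 5·6 + 4·7 = 58.
Best is 59.

59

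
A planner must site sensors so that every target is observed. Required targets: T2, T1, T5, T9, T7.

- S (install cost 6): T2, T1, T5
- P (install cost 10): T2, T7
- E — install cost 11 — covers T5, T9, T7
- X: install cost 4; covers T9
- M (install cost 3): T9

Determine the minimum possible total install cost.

This is a weighted set-cover instance.
The greedy cost-per-new-target heuristic would pick S, M, and P for 19, but a cheaper cover exists.
Choose S and E: together they cover T2, T1, T5, T9, T7 — every target.
Total install cost: 6 + 11 = 17.
No cover costs less than 17.

17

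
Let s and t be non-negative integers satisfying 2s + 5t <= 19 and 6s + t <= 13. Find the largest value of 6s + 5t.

21

The continuous relaxation peaks at (1.64, 3.14) with value 25.57; rounding to a feasible lattice point costs some objective.
(s,t)=(1,3): 2·1+5·3=17≤19, 6·1+1·3=9≤13, objective 21.
(s,t)=(1,2): 2·1+5·2=12≤19, 6·1+1·2=8≤13, objective 16.
(s,t)=(0,3): 2·0+5·3=15≤19, 6·0+1·3=3≤13, objective 15.
The best lattice point is (1,3), giving 21.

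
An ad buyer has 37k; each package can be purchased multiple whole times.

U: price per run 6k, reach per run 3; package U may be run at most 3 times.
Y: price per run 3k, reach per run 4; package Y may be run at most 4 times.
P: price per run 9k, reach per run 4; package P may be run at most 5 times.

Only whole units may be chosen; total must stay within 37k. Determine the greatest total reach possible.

27

Take 1×U, 4×Y, and 2×P: price 36 ≤ 37, reach 1·3 + 4·4 + 2·4 = 27.
Y has the best ratio (4/3) and is taken to its limit of 4; remaining capacity is filled optimally with the others.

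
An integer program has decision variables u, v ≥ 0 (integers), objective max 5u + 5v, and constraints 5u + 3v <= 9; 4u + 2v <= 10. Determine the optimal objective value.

15

(u,v)=(0,3): 5·0+3·3=9≤9, 4·0+2·3=6≤10, objective 15.
(u,v)=(0,2): 5·0+3·2=6≤9, 4·0+2·2=4≤10, objective 10.
Maximum is 15 at (u,v)=(0,3).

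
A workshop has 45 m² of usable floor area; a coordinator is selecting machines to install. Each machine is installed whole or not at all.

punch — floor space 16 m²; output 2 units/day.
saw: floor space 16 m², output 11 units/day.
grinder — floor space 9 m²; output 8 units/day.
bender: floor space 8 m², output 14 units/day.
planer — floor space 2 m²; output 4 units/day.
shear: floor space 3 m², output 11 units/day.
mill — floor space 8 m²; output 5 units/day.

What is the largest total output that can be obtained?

This is a 0-1 knapsack instance.
Allowing fractional choices, the relaxed optimum would be about 52.4, but machines are indivisible.
saw + bender + planer + shear + mill: floor space 16 + 8 + 2 + 3 + 8 = 37 ≤ 45, output 11 + 14 + 4 + 11 + 5 = 45.
saw + grinder + bender + planer + shear: floor space 16 + 9 + 8 + 2 + 3 = 38 ≤ 45, output 11 + 8 + 14 + 4 + 11 = 48.
saw + grinder + bender + shear + mill: floor space 16 + 9 + 8 + 3 + 8 = 44 ≤ 45, output 11 + 8 + 14 + 11 + 5 = 49.
Best is saw, grinder, bender, shear, and mill with total output 49.

49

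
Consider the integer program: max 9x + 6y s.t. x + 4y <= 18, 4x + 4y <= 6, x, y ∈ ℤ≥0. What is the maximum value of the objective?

9

(x,y)=(1,0): 1·1+4·0=1≤18, 4·1+4·0=4≤6, objective 9.
(x,y)=(0,1): 1·0+4·1=4≤18, 4·0+4·1=4≤6, objective 6.
(x,y)=(0,0): 1·0+4·0=0≤18, 4·0+4·0=0≤6, objective 0.
The best lattice point is (1,0), giving 9.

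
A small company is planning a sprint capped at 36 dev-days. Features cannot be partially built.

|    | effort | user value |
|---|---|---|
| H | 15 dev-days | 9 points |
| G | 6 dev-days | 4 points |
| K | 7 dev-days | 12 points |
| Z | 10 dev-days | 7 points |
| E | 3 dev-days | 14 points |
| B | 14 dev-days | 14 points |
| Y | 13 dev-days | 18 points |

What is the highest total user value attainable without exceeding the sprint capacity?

Allowing fractional choices, the relaxed optimum would be about 57.0, but features are indivisible.
G + E + B + Y: effort 6 + 3 + 14 + 13 = 36 ≤ 36, user value 4 + 14 + 14 + 18 = 50.
G + K + E + Y: effort 6 + 7 + 3 + 13 = 29 ≤ 36, user value 4 + 12 + 14 + 18 = 48.
K + Z + E + Y: effort 7 + 10 + 3 + 13 = 33 ≤ 36, user value 12 + 7 + 14 + 18 = 51.
Best is K, Z, E, and Y with total user value 51.

51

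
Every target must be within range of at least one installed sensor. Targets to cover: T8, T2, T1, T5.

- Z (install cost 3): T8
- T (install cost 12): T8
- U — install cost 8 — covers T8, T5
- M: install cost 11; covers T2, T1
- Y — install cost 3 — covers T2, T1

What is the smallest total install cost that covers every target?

Choose U and Y: together they cover T8, T2, T1, T5 — every target.
Total install cost: 8 + 3 = 11.

11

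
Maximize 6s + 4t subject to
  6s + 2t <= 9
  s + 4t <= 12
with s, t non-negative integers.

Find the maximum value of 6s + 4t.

Relaxing integrality, the LP optimum is 14.73 at (s,t) = (0.545, 2.86), which is not an integer point.
(s,t)=(0,3): 6·0+2·3=6≤9, 1·0+4·3=12≤12, objective 12.
(s,t)=(1,1): 6·1+2·1=8≤9, 1·1+4·1=5≤12, objective 10.
Maximum is 12 at (s,t)=(0,3).

12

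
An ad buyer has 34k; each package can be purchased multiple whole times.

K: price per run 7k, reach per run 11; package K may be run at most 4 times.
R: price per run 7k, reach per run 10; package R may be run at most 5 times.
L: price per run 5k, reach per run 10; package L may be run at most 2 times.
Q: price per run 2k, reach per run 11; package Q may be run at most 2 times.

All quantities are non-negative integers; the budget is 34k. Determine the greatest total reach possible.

66

Take 4×K and 2×Q: price 32 ≤ 34, reach 4·11 + 2·11 = 66.
Q has the best ratio (11/2) and is taken to its limit of 2; remaining capacity is filled optimally with the others.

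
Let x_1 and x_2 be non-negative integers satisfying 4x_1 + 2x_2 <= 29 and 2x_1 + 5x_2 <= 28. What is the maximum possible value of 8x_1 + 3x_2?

56

Relaxing integrality, the LP optimum is 58.00 at (x_1,x_2) = (7.25, 0), which is not an integer point.
(x_1,x_2)=(7,0): 4·7+2·0=28≤29, 2·7+5·0=14≤28, objective 56.
(x_1,x_2)=(6,1): 4·6+2·1=26≤29, 2·6+5·1=17≤28, objective 51.
(x_1,x_2)=(6,0): 4·6+2·0=24≤29, 2·6+5·0=12≤28, objective 48.
The best lattice point is (7,0), giving 56.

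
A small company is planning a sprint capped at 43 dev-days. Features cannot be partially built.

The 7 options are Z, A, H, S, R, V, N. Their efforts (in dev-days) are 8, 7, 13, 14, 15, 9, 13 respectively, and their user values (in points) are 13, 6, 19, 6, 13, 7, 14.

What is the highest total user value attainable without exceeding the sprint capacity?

Z + H + V + N: effort 8 + 13 + 9 + 13 = 43 ≤ 43, user value 13 + 19 + 7 + 14 = 53.
Z + A + H + R: effort 8 + 7 + 13 + 15 = 43 ≤ 43, user value 13 + 6 + 19 + 13 = 51.
Z + A + H + N: effort 8 + 7 + 13 + 13 = 41 ≤ 43, user value 13 + 6 + 19 + 14 = 52.
Best is Z, H, V, and N with total user value 53.

53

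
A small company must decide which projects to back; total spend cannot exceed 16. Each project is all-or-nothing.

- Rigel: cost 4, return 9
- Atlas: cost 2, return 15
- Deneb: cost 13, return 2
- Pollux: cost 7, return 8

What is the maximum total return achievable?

Allowing fractional choices, the relaxed optimum would be about 32.5, but projects are indivisible.
Atlas + Pollux: cost 2 + 7 = 9 ≤ 16, return 15 + 8 = 23.
Rigel + Atlas + Pollux: cost 4 + 2 + 7 = 13 ≤ 16, return 9 + 15 + 8 = 32.
Rigel + Atlas: cost 4 + 2 = 6 ≤ 16, return 9 + 15 = 24.
Best is Rigel, Atlas, and Pollux with total return 32.

32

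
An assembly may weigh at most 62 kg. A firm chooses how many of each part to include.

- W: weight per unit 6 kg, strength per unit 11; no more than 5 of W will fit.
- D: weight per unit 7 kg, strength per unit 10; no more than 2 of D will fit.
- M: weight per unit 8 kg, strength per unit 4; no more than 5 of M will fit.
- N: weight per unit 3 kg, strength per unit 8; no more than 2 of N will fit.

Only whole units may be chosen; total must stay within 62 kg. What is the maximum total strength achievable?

5×W, 2×D, and 2×N: weight 50 ≤ 62, strength 5·11 + 2·10 + 2·8 = 91.
5×W, 2×D, 1×M, and 2×N: weight 58 ≤ 62, strength 5·11 + 2·10 + 1·4 + 2·8 = 95.
Best is 95.

95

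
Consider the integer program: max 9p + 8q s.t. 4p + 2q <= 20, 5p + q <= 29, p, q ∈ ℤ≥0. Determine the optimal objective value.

80

(p,q)=(0,10) is feasible, giving 80.
(p,q)=(0,9) is feasible, giving 72.
No feasible integer point exceeds 80.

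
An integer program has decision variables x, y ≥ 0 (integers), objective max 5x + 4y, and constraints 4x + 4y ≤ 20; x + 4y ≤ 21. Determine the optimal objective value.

(x,y)=(5,0) is feasible, giving 25.
(x,y)=(4,1) is feasible, giving 24.
(x,y)=(4,0) is feasible, giving 20.
Maximum is 25 at (x,y)=(5,0).

25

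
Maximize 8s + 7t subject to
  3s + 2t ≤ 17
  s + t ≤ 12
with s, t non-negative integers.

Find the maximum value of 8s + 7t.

57

(s,t)=(1,7): 3·1+2·7=17≤17, 1·1+1·7=8≤12, objective 57.
(s,t)=(0,8): 3·0+2·8=16≤17, 1·0+1·8=8≤12, objective 56.
(s,t)=(1,6): 3·1+2·6=15≤17, 1·1+1·6=7≤12, objective 50.
No feasible integer point exceeds 57.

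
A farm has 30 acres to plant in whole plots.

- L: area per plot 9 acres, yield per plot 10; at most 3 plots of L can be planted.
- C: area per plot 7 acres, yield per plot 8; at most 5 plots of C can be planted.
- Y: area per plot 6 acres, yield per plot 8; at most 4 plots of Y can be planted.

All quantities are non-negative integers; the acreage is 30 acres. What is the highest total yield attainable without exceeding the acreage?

36

Take 2×L and 2×Y: area 30 ≤ 30, yield 2·10 + 2·8 = 36.
No other integer combination yields more.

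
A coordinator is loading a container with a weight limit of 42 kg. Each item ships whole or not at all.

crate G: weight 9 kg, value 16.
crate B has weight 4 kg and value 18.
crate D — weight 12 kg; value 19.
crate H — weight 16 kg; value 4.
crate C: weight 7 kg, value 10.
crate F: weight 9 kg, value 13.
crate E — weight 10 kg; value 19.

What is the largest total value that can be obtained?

Allowing fractional choices, the relaxed optimum would be about 82.1, but items are indivisible.
crate G + crate B + crate C + crate F + crate E: weight 9 + 4 + 7 + 9 + 10 = 39 ≤ 42, value 16 + 18 + 10 + 13 + 19 = 76.
crate G + crate B + crate D + crate C + crate E: weight 9 + 4 + 12 + 7 + 10 = 42 ≤ 42, value 16 + 18 + 19 + 10 + 19 = 82.
crate B + crate D + crate C + crate F + crate E: weight 4 + 12 + 7 + 9 + 10 = 42 ≤ 42, value 18 + 19 + 10 + 13 + 19 = 79.
Best is crate G, crate B, crate D, crate C, and crate E with total value 82.

82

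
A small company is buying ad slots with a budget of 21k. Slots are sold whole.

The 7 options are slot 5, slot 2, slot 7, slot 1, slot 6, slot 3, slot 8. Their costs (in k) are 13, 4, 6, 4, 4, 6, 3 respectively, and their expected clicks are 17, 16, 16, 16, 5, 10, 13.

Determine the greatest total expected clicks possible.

Allowing fractional choices, the relaxed optimum would be about 67.7, but ad slots are indivisible.
slot 2 + slot 7 + slot 1 + slot 6 + slot 8: cost 4 + 6 + 4 + 4 + 3 = 21 ≤ 21, expected clicks 16 + 16 + 16 + 5 + 13 = 66.
slot 2 + slot 7 + slot 1 + slot 8: cost 4 + 6 + 4 + 3 = 17 ≤ 21, expected clicks 16 + 16 + 16 + 13 = 61.
Best is slot 2, slot 7, slot 1, slot 6, and slot 8 with total expected clicks 66.

66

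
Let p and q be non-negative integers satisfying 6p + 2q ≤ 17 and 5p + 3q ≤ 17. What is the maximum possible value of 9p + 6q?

The continuous relaxation peaks at (0, 5.67) with value 34.00; rounding to a feasible lattice point costs some objective.
(p,q)=(1,4): 6·1+2·4=14≤17, 5·1+3·4=17≤17, objective 33.
(p,q)=(0,5): 6·0+2·5=10≤17, 5·0+3·5=15≤17, objective 30.
(p,q)=(1,3): 6·1+2·3=12≤17, 5·1+3·3=14≤17, objective 27.
Maximum is 33 at (p,q)=(1,4).

33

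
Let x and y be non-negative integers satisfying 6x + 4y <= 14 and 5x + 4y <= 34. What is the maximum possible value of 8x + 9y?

(x,y)=(0,3): 6·0+4·3=12≤14, 5·0+4·3=12≤34, objective 27.
(x,y)=(1,2): 6·1+4·2=14≤14, 5·1+4·2=13≤34, objective 26.
(x,y)=(0,2): 6·0+4·2=8≤14, 5·0+4·2=8≤34, objective 18.
Maximum is 27 at (x,y)=(0,3).

27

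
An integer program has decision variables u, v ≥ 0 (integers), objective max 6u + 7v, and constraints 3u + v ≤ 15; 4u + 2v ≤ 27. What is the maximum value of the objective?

(u,v)=(0,13): 3·0+1·13=13≤15, 4·0+2·13=26≤27, objective 91.
(u,v)=(0,12): 3·0+1·12=12≤15, 4·0+2·12=24≤27, objective 84.
The best lattice point is (0,13), giving 91.

91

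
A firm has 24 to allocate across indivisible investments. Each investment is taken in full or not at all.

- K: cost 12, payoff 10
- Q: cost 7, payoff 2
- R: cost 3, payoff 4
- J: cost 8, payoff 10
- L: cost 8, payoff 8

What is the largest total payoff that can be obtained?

Treat it as a binary knapsack problem.
Allowing fractional choices, the relaxed optimum would be about 26.2, but investments are indivisible.
K + R + L: cost 12 + 3 + 8 = 23 ≤ 24, payoff 10 + 4 + 8 = 22.
K + R + J: cost 12 + 3 + 8 = 23 ≤ 24, payoff 10 + 4 + 10 = 24.
R + J + L: cost 3 + 8 + 8 = 19 ≤ 24, payoff 4 + 10 + 8 = 22.
Best is K, R, and J with total payoff 24.

24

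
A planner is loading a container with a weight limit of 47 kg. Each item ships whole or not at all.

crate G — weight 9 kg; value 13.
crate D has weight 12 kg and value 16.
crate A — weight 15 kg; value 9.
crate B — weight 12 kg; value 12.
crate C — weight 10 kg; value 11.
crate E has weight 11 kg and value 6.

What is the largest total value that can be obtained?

This is a 0-1 knapsack instance.
Take crate G, crate D, crate B, and crate C: weight 9 + 12 + 12 + 10 = 43 ≤ 47, value 13 + 16 + 12 + 11 = 52.
No other feasible combination does better.

52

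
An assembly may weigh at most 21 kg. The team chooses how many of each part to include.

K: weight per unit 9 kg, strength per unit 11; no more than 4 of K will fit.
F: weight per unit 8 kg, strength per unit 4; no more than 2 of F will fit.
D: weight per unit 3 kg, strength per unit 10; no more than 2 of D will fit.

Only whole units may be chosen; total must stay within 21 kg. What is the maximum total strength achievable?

D has the best ratio (10/3); taking only D gives at most 2×10 = 20 (stopped by the supply cap of 2).
Mixing does better — 2×K and 1×D: weight 21 ≤ 21, strength 2·11 + 1·10 = 32.

32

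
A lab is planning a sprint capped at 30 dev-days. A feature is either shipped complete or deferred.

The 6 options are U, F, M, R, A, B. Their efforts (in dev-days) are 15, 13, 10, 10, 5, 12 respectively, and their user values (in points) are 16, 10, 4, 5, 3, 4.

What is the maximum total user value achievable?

U + R + A: effort 15 + 10 + 5 = 30 ≤ 30, user value 16 + 5 + 3 = 24.
U + F: effort 15 + 13 = 28 ≤ 30, user value 16 + 10 = 26.
Best is U and F with total user value 26.

26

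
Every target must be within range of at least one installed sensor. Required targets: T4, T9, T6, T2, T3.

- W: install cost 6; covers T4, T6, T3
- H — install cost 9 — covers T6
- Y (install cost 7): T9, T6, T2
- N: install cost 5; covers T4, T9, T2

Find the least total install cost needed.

11

Choose W and N: together they cover T4, T9, T6, T2, T3 — every target.
Total install cost: 6 + 5 = 11.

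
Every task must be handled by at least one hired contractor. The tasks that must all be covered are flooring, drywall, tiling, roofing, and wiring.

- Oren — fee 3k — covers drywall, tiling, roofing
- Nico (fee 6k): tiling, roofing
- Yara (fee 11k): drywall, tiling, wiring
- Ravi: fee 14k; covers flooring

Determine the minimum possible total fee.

This is an integer covering problem.
Choose Oren, Yara, and Ravi: together they cover flooring, drywall, tiling, roofing, wiring — every task.
Total fee: 3 + 11 + 14 = 28.
No cover costs less than 28.

28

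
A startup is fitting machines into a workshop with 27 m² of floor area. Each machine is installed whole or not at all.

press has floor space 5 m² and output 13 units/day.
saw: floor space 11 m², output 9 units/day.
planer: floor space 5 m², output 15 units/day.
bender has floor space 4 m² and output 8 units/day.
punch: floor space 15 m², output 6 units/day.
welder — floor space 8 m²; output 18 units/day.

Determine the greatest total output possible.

54

Take press, planer, bender, and welder: floor space 5 + 5 + 4 + 8 = 22 ≤ 27, output 13 + 15 + 8 + 18 = 54.
No other feasible combination does better.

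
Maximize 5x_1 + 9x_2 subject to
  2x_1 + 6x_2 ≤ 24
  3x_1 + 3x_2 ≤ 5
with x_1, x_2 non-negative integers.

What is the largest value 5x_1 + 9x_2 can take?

The continuous relaxation peaks at (0, 1.67) with value 15.00; rounding to a feasible lattice point costs some objective.
(x_1,x_2)=(0,1): 2·0+6·1=6≤24, 3·0+3·1=3≤5, objective 9.
(x_1,x_2)=(1,0): 2·1+6·0=2≤24, 3·1+3·0=3≤5, objective 5.
(x_1,x_2)=(0,0): 2·0+6·0=0≤24, 3·0+3·0=0≤5, objective 0.
No feasible integer point exceeds 9.

9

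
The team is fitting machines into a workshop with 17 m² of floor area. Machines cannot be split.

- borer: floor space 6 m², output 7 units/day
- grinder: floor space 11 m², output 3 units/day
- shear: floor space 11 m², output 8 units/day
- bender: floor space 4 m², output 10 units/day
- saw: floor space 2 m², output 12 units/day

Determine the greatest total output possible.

30

grinder + bender + saw: floor space 11 + 4 + 2 = 17 ≤ 17, output 3 + 10 + 12 = 25.
shear + bender + saw: floor space 11 + 4 + 2 = 17 ≤ 17, output 8 + 10 + 12 = 30.
borer + bender + saw: floor space 6 + 4 + 2 = 12 ≤ 17, output 7 + 10 + 12 = 29.
Best is shear, bender, and saw with total output 30.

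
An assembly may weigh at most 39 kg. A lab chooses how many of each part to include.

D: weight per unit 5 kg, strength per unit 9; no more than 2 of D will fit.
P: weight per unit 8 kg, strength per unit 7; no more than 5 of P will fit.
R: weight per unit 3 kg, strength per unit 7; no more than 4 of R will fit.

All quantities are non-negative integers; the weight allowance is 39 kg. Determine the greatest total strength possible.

60

R has the best ratio (7/3); taking only R gives at most 4×7 = 28 (stopped by the supply cap of 4).
Mixing does better — 2×D, 2×P, and 4×R: weight 38 ≤ 39, strength 2·9 + 2·7 + 4·7 = 60.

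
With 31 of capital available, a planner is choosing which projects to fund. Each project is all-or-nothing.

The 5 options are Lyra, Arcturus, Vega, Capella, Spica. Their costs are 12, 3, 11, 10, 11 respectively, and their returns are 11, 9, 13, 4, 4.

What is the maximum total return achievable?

33

This is an integer program with binary decision variables.
Allowing fractional choices, the relaxed optimum would be about 35.0, but projects are indivisible.
Arcturus + Vega + Capella: cost 3 + 11 + 10 = 24 ≤ 31, return 9 + 13 + 4 = 26.
Lyra + Arcturus + Vega: cost 12 + 3 + 11 = 26 ≤ 31, return 11 + 9 + 13 = 33.
Arcturus + Vega + Spica: cost 3 + 11 + 11 = 25 ≤ 31, return 9 + 13 + 4 = 26.
Best is Lyra, Arcturus, and Vega with total return 33.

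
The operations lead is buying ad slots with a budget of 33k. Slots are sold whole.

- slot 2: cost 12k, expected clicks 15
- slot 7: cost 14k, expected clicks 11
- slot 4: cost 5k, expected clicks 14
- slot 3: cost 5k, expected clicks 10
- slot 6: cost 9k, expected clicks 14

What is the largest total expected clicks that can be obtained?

53

Allowing fractional choices, the relaxed optimum would be about 54.6, but ad slots are indivisible.
slot 7 + slot 4 + slot 3 + slot 6: cost 14 + 5 + 5 + 9 = 33 ≤ 33, expected clicks 11 + 14 + 10 + 14 = 49.
slot 2 + slot 4 + slot 3 + slot 6: cost 12 + 5 + 5 + 9 = 31 ≤ 33, expected clicks 15 + 14 + 10 + 14 = 53.
Best is slot 2, slot 4, slot 3, and slot 6 with total expected clicks 53.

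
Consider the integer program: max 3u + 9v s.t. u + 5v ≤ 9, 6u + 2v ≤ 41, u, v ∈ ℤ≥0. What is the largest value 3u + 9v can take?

21

The continuous relaxation peaks at (6.68, 0.464) with value 24.21; rounding to a feasible lattice point costs some objective.
(u,v)=(4,1): 1·4+5·1=9≤9, 6·4+2·1=26≤41, objective 21.
(u,v)=(3,1): 1·3+5·1=8≤9, 6·3+2·1=20≤41, objective 18.
(u,v)=(6,0): 1·6+5·0=6≤9, 6·6+2·0=36≤41, objective 18.
(u,v)=(5,0): 1·5+5·0=5≤9, 6·5+2·0=30≤41, objective 15.
Maximum is 21 at (u,v)=(4,1).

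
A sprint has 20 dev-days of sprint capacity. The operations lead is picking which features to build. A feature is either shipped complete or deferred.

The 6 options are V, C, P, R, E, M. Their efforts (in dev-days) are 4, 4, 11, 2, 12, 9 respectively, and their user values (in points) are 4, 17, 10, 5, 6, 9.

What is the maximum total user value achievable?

35

C + P + R: effort 4 + 11 + 2 = 17 ≤ 20, user value 17 + 10 + 5 = 32.
V + C + R + M: effort 4 + 4 + 2 + 9 = 19 ≤ 20, user value 4 + 17 + 5 + 9 = 35.
C + R + M: effort 4 + 2 + 9 = 15 ≤ 20, user value 17 + 5 + 9 = 31.
Best is V, C, R, and M with total user value 35.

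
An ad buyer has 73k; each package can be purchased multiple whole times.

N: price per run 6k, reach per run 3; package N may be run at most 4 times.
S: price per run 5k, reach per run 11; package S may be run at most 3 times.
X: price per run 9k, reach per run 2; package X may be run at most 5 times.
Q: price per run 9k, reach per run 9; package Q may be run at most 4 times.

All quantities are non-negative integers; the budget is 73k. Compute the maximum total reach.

78

S has the best ratio (11/5); taking only S gives at most 3×11 = 33 (stopped by the supply cap of 3).
Mixing does better — 3×N, 3×S, and 4×Q: price 69 ≤ 73, reach 3·3 + 3·11 + 4·9 = 78.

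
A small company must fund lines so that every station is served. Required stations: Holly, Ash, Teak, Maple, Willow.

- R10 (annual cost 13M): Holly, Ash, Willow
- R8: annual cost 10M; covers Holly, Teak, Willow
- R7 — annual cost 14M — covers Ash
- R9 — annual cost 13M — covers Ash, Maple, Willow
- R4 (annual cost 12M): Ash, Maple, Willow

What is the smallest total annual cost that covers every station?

22

Choose R8 and R4: together they cover Holly, Ash, Teak, Maple, Willow — every station.
Total annual cost: 10 + 12 = 22.
No cover costs less than 22.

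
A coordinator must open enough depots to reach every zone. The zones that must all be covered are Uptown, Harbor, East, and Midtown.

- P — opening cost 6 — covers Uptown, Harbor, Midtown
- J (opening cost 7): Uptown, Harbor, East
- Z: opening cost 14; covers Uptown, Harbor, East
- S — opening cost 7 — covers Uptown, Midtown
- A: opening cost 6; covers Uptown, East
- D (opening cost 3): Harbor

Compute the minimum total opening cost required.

12

Choose P and A: together they cover Uptown, Harbor, East, Midtown — every zone.
Total opening cost: 6 + 6 = 12.
No cover costs less than 12.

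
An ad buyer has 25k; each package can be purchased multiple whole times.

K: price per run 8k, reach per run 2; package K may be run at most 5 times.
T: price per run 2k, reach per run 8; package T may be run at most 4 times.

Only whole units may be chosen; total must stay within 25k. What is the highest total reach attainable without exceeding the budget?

1×K and 4×T: price 16 ≤ 25, reach 1·2 + 4·8 = 34.
2×K and 4×T: price 24 ≤ 25, reach 2·2 + 4·8 = 36.
Best is 36.

36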